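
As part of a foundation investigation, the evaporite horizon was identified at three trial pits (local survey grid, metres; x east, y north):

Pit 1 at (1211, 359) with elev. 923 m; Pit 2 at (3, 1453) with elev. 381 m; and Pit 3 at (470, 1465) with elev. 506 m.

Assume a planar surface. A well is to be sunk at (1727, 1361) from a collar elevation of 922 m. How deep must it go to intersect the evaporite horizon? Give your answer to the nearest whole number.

Two edge vectors: Pit 1→Pit 2 = (-1208, 1094, -542), Pit 1→Pit 3 = (-741, 1106, -417).
Normal n = (Pit 1→Pit 2) × (Pit 1→Pit 3) = (143254, -102114, -525394).
So ∂z/∂x = −n_x/n_z = 0.27266 and ∂z/∂y = −n_y/n_z = −0.19436.
Intercept c from Pit 1: 923 − 330.19 + 69.77 = 662.58.
At (1727, 1361): z_contact = 470.9 − 264.5 + 662.58 = 868.9 m.
Depth below ground = 922 − 868.9 = 53 m.

53 m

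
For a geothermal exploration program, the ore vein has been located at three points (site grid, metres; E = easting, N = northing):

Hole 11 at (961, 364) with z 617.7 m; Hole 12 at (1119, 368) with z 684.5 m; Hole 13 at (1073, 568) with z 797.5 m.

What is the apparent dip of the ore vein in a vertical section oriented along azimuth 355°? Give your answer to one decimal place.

31.8°

Two edge vectors: Hole 11→Hole 12 = (158, 4, 66.8), Hole 11→Hole 13 = (112, 204, 179.8).
Normal n = (Hole 11→Hole 12) × (Hole 11→Hole 13) = (-12908, -20926.8, 31784).
So ∂z/∂E = −n_x/n_z = 0.40612 and ∂z/∂N = −n_y/n_z = 0.65841.
Unit vector along 355° is (sin 355°, cos 355°) = (-0.0872, 0.9962).
Slope in that direction = a·(-0.0872) + b·(0.9962) = 0.62051.
Apparent dip = arctan|0.62051| = 31.8° (true dip is 37.7°, so apparent ≤ true as expected).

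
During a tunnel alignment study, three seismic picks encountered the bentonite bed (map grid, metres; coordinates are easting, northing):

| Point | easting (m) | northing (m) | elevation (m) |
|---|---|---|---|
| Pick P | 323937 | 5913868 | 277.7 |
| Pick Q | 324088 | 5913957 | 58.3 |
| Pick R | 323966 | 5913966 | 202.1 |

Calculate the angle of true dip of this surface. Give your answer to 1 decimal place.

Let the plane be z = a·easting + b·northing + c.
Pick Q−Pick P: 151a + 89b = −219.4;  Pick R−Pick P: 29a + 98b = −75.6.
Solving gives a = −1.20920, b = −0.41360.
Gradient magnitude |∇z| = √(a² + b²) = √(1.46217 + 0.17107) = 1.27798.
True dip = arctan(1.27798) = 52.0°, dipping toward ENE (azimuth ≈ 071°).

52.0°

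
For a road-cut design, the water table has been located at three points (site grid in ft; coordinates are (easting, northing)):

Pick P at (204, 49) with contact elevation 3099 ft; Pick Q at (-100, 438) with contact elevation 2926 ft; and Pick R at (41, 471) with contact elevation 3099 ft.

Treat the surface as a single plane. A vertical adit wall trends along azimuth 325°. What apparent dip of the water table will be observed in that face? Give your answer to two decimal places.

16.14°

Two edge vectors: Pick P→Pick Q = (-304, 389, -173), Pick P→Pick R = (-163, 422, 0).
Normal n = (Pick P→Pick Q) × (Pick P→Pick R) = (73006, 28199, -64881).
So ∂z/∂E = −n_x/n_z = 1.12523 and ∂z/∂N = −n_y/n_z = 0.43463.
Unit vector along 325° is (sin 325°, cos 325°) = (-0.5736, 0.8192).
Slope in that direction = a·(-0.5736) + b·(0.8192) = −0.28938.
Apparent dip = arctan|0.28938| = 16.14° (true dip is 50.3°, so apparent ≤ true as expected).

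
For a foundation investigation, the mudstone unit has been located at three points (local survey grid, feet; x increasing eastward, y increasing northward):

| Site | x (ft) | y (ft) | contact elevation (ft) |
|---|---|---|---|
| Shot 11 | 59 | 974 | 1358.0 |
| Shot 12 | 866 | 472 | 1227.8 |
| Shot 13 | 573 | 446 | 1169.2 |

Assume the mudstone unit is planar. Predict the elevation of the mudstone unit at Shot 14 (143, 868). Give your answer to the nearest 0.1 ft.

1317.1 ft

Two edge vectors: Shot 11→Shot 12 = (807, -502, -130.2), Shot 11→Shot 13 = (514, -528, -188.8).
Normal n = (Shot 11→Shot 12) × (Shot 11→Shot 13) = (26032, 85438.8, -168068).
So ∂z/∂x = −n_x/n_z = 0.15489 and ∂z/∂y = −n_y/n_z = 0.50836.
Intercept c from Shot 11: 1358 − 9.14 − 495.14 = 853.72.
At (143, 868): z = 22.1 + 441.3 + 853.72 = 1317.1 ft.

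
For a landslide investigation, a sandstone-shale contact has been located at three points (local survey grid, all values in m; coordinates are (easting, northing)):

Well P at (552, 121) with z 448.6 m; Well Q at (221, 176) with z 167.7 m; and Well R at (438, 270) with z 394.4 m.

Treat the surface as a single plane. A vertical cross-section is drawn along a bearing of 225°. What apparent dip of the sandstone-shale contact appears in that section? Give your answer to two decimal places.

41.02°

Let the plane be z = a·E + b·N + c.
Well Q−Well P: −331a + 55b = −280.9;  Well R−Well P: −114a + 149b = −54.2.
Solving gives a = 0.90300, b = 0.32712.
Unit vector along 225° is (sin 225°, cos 225°) = (-0.7071, -0.7071).
Slope in that direction = a·(-0.7071) + b·(-0.7071) = −0.86983.
Apparent dip = arctan|0.86983| = 41.02° (true dip is 43.8°, so apparent ≤ true as expected).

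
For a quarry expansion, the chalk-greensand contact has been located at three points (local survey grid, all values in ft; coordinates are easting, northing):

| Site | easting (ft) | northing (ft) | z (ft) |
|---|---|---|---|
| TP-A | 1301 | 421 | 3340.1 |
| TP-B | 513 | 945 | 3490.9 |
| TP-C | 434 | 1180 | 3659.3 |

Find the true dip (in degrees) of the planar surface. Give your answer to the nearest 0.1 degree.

42.5°

Let the plane be z = a·easting + b·northing + c.
TP-B−TP-A: −788a + 524b = 150.8;  TP-C−TP-A: −867a + 759b = 319.2.
Solving gives a = 0.36724, b = 0.84005.
Gradient magnitude |∇z| = √(a² + b²) = √(0.13487 + 0.70569) = 0.91682.
True dip = arctan(0.91682) = 42.5°, dipping toward SSW (azimuth ≈ 204°).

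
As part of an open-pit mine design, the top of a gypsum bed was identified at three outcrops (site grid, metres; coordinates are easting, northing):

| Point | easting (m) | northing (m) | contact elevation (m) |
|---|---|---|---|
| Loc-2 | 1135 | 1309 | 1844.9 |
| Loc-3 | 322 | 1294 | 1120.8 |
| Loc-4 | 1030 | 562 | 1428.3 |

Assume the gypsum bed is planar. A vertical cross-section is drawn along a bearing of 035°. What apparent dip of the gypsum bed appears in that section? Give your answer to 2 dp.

40.74°

Two edge vectors: Loc-2→Loc-3 = (-813, -15, -724.1), Loc-2→Loc-4 = (-105, -747, -416.6).
Normal n = (Loc-2→Loc-3) × (Loc-2→Loc-4) = (-534653.7, -262665.3, 605736).
So ∂z/∂easting = −n_x/n_z = 0.88265 and ∂z/∂northing = −n_y/n_z = 0.43363.
Unit vector along 035° is (sin 35°, cos 35°) = (0.5736, 0.8192).
Slope in that direction = a·(0.5736) + b·(0.8192) = 0.86148.
Apparent dip = arctan|0.86148| = 40.74° (true dip is 44.5°, so apparent ≤ true as expected).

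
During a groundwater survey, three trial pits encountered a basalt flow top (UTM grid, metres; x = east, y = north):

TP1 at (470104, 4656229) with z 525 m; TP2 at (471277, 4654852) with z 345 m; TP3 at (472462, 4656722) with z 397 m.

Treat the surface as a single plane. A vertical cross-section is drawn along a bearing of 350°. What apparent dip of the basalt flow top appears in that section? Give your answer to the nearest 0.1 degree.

4.7°

Two edge vectors: TP1→TP2 = (1173, -1377, -180), TP1→TP3 = (2358, 493, -128).
Normal n = (TP1→TP2) × (TP1→TP3) = (264996, -274296, 3825255).
So ∂z/∂x = −n_x/n_z = −0.06928 and ∂z/∂y = −n_y/n_z = 0.07171.
Unit vector along 350° is (sin 350°, cos 350°) = (-0.1736, 0.9848).
Slope in that direction = a·(-0.1736) + b·(0.9848) = 0.08265.
Apparent dip = arctan|0.08265| = 4.7° (true dip is 5.7°, so apparent ≤ true as expected).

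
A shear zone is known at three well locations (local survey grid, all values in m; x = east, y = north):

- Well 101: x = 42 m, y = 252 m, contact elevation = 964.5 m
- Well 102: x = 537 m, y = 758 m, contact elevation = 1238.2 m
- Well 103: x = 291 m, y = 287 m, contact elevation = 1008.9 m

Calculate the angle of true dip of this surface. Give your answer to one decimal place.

Let the plane be z = a·x + b·y + c.
Well 102−Well 101: 495a + 506b = 273.7;  Well 103−Well 101: 249a + 35b = 44.4.
Solving gives a = 0.11859, b = 0.42490.
Gradient magnitude |∇z| = √(a² + b²) = √(0.01406 + 0.18054) = 0.44114.
True dip = arctan(0.44114) = 23.8°, dipping toward SSW (azimuth ≈ 196°).

23.8°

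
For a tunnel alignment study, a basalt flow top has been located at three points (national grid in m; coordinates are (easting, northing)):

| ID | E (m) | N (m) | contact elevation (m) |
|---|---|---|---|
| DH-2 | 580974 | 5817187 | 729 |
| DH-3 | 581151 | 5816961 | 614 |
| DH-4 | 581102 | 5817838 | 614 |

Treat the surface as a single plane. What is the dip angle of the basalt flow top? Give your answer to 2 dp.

35.02°

Let the plane be z = a·E + b·N + c.
DH-3−DH-2: 177a − 226b = −115;  DH-4−DH-2: 128a + 651b = −115.
Solving gives a = −0.69963, b = −0.03909.
Gradient magnitude |∇z| = √(a² + b²) = √(0.48948 + 0.00153) = 0.70072.
True dip = arctan(0.70072) = 35.02°, dipping toward E (azimuth ≈ 087°).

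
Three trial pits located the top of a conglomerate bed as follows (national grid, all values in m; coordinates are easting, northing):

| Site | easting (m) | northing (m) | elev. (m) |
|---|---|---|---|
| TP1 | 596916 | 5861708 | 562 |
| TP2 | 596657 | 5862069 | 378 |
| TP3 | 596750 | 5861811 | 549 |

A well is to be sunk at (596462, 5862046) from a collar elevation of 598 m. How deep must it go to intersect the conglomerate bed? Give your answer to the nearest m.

118 m

Let the plane be z = a·easting + b·northing + c.
TP2−TP1: −259a + 361b = −184;  TP3−TP1: −166a + 103b = −13.
Solving gives a = −0.42885500, b = −0.81737797.
Then c = 562 − a·596916 − b·5861708 = 5047783.38.
At (596462, 5862046): z_contact = −255795.7 − 4791507.2 + 5047783.38 = 480.4 m.
Depth below ground = 598 − 480.4 = 118 m.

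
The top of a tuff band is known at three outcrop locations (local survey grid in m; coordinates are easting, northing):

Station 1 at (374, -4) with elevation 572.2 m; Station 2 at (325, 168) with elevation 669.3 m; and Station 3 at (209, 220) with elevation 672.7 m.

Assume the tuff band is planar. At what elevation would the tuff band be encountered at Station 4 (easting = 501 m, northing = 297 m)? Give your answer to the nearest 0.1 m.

796.7 m

Let the plane be z = a·easting + b·northing + c.
Station 2−Station 1: −49a + 172b = 97.1;  Station 3−Station 1: −165a + 224b = 100.5.
Solving gives a = 0.25652, b = 0.63761.
Then c = 572.2 − a·374 − b·-4 = 478.81.
At (501, 297): z = 128.5 + 189.4 + 478.81 = 796.7 m.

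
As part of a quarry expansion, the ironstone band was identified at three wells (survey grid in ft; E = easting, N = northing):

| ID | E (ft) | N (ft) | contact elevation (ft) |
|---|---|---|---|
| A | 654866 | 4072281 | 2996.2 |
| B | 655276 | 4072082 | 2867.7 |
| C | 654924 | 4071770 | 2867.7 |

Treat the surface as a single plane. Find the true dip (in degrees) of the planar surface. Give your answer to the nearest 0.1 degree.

Let the plane be z = a·E + b·N + c.
B−A: 410a − 199b = −128.5;  C−A: 58a − 511b = −128.5.
Solving gives a = −0.20252, b = 0.22848.
Gradient magnitude |∇z| = √(a² + b²) = √(0.04101 + 0.05220) = 0.30531.
True dip = arctan(0.30531) = 17.0°, dipping toward SE (azimuth ≈ 138°).

17.0°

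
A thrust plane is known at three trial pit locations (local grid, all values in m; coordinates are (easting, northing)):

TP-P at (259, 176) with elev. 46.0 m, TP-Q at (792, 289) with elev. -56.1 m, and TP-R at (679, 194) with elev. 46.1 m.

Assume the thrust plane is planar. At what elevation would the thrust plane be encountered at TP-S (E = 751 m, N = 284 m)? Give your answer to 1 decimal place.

-52.4 m

Let the plane be z = a·E + b·N + c.
TP-Q−TP-P: 533a + 113b = −102.1;  TP-R−TP-P: 420a + 18b = 0.1.
Solving gives a = 0.04883, b = −1.13387.
Then c = 46 − a·259 − b·176 = 232.91.
At (751, 284): z = 36.7 − 322.0 + 232.91 = -52.4 m.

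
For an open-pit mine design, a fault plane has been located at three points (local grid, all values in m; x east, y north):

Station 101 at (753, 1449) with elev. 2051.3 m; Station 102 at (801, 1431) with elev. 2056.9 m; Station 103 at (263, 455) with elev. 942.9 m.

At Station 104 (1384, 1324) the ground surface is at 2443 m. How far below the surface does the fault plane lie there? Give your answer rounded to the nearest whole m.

Let the plane be z = a·x + b·y + c.
Station 102−Station 101: 48a − 18b = 5.6;  Station 103−Station 101: −490a − 994b = −1108.4.
Solving gives a = 0.45138, b = 0.89258.
Then c = 2051.3 − a·753 − b·1449 = 418.06.
At (1384, 1324): z_contact = 624.7 + 1181.8 + 418.06 = 2224.6 m.
Depth below ground = 2443 − 2224.6 = 218 m.

218 m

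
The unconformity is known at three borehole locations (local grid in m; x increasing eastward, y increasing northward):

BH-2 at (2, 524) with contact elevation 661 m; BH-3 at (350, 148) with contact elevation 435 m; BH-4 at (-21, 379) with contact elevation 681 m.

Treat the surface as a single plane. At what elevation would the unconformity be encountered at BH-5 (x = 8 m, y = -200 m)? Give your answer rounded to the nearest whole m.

Let the plane be z = a·x + b·y + c.
BH-3−BH-2: 348a − 376b = −226;  BH-4−BH-2: −23a − 145b = 20.
Solving gives a = −0.68163, b = −0.02981.
Then c = 661 − a·2 − b·524 = 677.98.
At (8, -200): z = −5.5 + 6.0 + 677.98 = 678.5 m.

678 m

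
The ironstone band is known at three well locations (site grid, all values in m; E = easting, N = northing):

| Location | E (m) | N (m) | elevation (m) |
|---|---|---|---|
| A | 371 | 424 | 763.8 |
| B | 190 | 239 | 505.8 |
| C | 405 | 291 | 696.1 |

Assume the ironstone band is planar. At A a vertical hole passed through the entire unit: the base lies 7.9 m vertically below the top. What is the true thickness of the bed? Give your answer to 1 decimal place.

5.6 m

Let the plane be z = a·E + b·N + c.
B−A: −181a − 185b = −258;  C−A: 34a − 133b = −67.7.
Solving gives a = 0.71763, b = 0.69248.
|∇z| = √(a²+b²) = 0.99726, so dip δ = arctan(0.99726) = 44.92°.
True thickness = vertical thickness × cos δ = 7.9 × cos 44.92° = 5.6 m.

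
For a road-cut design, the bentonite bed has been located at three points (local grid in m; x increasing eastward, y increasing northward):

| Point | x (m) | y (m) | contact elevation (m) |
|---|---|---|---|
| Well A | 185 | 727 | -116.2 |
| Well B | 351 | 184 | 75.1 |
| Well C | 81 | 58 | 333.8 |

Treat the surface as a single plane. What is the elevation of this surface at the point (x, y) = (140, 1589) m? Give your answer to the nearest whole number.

Let the plane be z = a·x + b·y + c.
Well B−Well A: 166a − 543b = 191.3;  Well C−Well A: −104a − 669b = 450.
Solving gives a = −0.69464, b = −0.56466.
Then c = -116.2 − a·185 − b·727 = 422.82.
At (140, 1589): z = −97.2 − 897.2 + 422.82 = -571.7 m.

-572 m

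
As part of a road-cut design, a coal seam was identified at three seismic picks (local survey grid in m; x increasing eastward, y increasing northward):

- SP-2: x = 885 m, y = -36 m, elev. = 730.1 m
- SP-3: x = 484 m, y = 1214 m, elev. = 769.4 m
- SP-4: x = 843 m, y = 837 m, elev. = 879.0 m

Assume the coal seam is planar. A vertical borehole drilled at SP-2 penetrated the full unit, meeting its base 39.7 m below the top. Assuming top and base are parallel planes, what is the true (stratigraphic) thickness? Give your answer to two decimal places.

Two edge vectors: SP-2→SP-3 = (-401, 1250, 39.3), SP-2→SP-4 = (-42, 873, 148.9).
Normal n = (SP-2→SP-3) × (SP-2→SP-4) = (151816.1, 58058.3, -297573).
So ∂z/∂x = −n_x/n_z = 0.51018 and ∂z/∂y = −n_y/n_z = 0.19511.
|∇z| = √(a²+b²) = 0.54622, so dip δ = arctan(0.54622) = 28.64°.
True thickness = vertical thickness × cos δ = 39.7 × cos 28.64° = 34.84 m.

34.84 m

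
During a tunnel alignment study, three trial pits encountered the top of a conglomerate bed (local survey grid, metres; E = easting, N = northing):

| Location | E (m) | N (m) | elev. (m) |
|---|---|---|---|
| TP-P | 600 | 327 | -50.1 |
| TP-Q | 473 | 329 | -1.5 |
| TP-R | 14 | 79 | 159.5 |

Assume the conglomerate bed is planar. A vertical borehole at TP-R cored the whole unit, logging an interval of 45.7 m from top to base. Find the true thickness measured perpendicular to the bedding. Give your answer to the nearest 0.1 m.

42.6 m

Let the plane be z = a·E + b·N + c.
TP-Q−TP-P: −127a + 2b = 48.6;  TP-R−TP-P: −586a − 248b = 209.6.
Solving gives a = −0.38178, b = 0.05695.
|∇z| = √(a²+b²) = 0.38600, so dip δ = arctan(0.38600) = 21.11°.
True thickness = vertical thickness × cos δ = 45.7 × cos 21.11° = 42.6 m.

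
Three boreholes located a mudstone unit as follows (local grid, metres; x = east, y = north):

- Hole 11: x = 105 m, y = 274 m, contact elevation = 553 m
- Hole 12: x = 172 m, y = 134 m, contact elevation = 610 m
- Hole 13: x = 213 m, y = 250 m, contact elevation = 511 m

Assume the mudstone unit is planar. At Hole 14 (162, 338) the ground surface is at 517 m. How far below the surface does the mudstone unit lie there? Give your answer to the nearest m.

37 m

Let the plane be z = a·x + b·y + c.
Hole 12−Hole 11: 67a − 140b = 57;  Hole 13−Hole 11: 108a − 24b = −42.
Solving gives a = −0.53641, b = −0.66385.
Then c = 553 − a·105 − b·274 = 791.22.
At (162, 338): z_contact = −86.9 − 224.4 + 791.22 = 479.9 m.
Depth below ground = 517 − 479.9 = 37 m.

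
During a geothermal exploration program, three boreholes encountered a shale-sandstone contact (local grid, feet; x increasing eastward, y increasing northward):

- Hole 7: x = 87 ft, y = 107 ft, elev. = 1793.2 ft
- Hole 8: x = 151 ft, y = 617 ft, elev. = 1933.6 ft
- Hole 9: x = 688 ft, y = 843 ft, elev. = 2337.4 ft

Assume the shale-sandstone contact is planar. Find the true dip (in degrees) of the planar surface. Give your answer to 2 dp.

34.92°

Let the plane be z = a·x + b·y + c.
Hole 8−Hole 7: 64a + 510b = 140.4;  Hole 9−Hole 7: 601a + 736b = 544.2.
Solving gives a = 0.67156, b = 0.19102.
Gradient magnitude |∇z| = √(a² + b²) = √(0.45100 + 0.03649) = 0.69820.
True dip = arctan(0.69820) = 34.92°, dipping toward WSW (azimuth ≈ 254°).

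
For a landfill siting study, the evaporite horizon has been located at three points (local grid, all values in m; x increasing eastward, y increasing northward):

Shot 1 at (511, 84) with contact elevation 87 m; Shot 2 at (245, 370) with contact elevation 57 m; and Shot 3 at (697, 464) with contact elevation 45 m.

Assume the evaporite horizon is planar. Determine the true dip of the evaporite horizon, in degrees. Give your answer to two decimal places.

Two edge vectors: Shot 1→Shot 2 = (-266, 286, -30), Shot 1→Shot 3 = (186, 380, -42).
Normal n = (Shot 1→Shot 2) × (Shot 1→Shot 3) = (-612, -16752, -154276).
So ∂z/∂x = −n_x/n_z = −0.00397 and ∂z/∂y = −n_y/n_z = −0.10858.
Gradient magnitude |∇z| = √(a² + b²) = √(0.00002 + 0.01179) = 0.10866.
True dip = arctan(0.10866) = 6.20°, dipping toward N (azimuth ≈ 002°).

6.20°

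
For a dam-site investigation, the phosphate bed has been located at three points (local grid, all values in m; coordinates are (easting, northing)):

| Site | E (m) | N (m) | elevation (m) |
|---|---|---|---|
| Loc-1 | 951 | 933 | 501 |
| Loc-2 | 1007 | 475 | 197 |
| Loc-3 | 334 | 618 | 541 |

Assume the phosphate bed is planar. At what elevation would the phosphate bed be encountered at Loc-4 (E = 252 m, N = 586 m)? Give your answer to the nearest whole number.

552 m

Let the plane be z = a·E + b·N + c.
Loc-2−Loc-1: 56a − 458b = −304;  Loc-3−Loc-1: −617a − 315b = 40.
Solving gives a = −0.37998, b = 0.61729.
Then c = 501 − a·951 − b·933 = 286.43.
At (252, 586): z = −95.8 + 361.7 + 286.43 = 552.4 m.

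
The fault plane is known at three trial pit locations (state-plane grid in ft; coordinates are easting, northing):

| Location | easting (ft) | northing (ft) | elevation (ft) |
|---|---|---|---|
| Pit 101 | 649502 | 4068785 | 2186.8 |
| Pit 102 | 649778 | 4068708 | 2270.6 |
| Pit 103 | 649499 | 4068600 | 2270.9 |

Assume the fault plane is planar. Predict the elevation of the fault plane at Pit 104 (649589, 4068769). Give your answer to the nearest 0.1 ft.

2209.4 ft

Two edge vectors: Pit 101→Pit 102 = (276, -77, 83.8), Pit 101→Pit 103 = (-3, -185, 84.1).
Normal n = (Pit 101→Pit 102) × (Pit 101→Pit 103) = (9027.3, -23463, -51291).
So ∂z/∂easting = −n_x/n_z = 0.176001638 and ∂z/∂northing = −n_y/n_z = −0.457448675.
Intercept c from Pit 101: 2186.8 − 114313.42 + 1861260.31 = 1749133.69.
At (649589, 4068769): z = 114328.7 − 1861253.0 + 1749133.69 = 2209.4 ft.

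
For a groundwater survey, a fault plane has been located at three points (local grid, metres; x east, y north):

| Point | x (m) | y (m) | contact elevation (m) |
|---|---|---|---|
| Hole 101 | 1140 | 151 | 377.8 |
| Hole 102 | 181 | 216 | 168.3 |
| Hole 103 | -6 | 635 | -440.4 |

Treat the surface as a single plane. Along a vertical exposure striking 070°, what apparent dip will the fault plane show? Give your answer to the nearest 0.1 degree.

19.9°

Two edge vectors: Hole 101→Hole 102 = (-959, 65, -209.5), Hole 101→Hole 103 = (-1146, 484, -818.2).
Normal n = (Hole 101→Hole 102) × (Hole 101→Hole 103) = (48215, -544566.8, -389666).
So ∂z/∂x = −n_x/n_z = 0.12373 and ∂z/∂y = −n_y/n_z = −1.39752.
Unit vector along 070° is (sin 70°, cos 70°) = (0.9397, 0.3420).
Slope in that direction = a·(0.9397) + b·(0.3420) = −0.36171.
Apparent dip = arctan|0.36171| = 19.9° (true dip is 54.5°, so apparent ≤ true as expected).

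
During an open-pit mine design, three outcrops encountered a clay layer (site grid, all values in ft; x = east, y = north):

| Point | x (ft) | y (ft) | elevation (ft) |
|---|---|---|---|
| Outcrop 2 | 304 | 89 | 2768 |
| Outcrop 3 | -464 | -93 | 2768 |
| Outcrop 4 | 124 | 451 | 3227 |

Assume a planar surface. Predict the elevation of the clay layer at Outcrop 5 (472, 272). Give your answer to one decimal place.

Let the plane be z = a·x + b·y + c.
Outcrop 3−Outcrop 2: −768a − 182b = 0;  Outcrop 4−Outcrop 2: −180a + 362b = 459.
Solving gives a = −0.26880, b = 1.13430.
Then c = 2768 − a·304 − b·89 = 2748.76.
At (472, 272): z = −126.9 + 308.5 + 2748.76 = 2930.4 ft.

2930.4 ft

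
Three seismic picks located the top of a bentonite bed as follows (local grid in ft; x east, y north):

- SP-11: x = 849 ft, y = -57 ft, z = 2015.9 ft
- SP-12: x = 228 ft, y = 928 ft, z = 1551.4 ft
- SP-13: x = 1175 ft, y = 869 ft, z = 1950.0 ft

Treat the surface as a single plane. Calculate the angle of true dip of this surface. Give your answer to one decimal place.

Two edge vectors: SP-11→SP-12 = (-621, 985, -464.5), SP-11→SP-13 = (326, 926, -65.9).
Normal n = (SP-11→SP-12) × (SP-11→SP-13) = (365215.5, -192350.9, -896156).
So ∂z/∂x = −n_x/n_z = 0.40754 and ∂z/∂y = −n_y/n_z = −0.21464.
Gradient magnitude |∇z| = √(a² + b²) = √(0.16609 + 0.04607) = 0.46060.
True dip = arctan(0.46060) = 24.7°, dipping toward WNW (azimuth ≈ 298°).

24.7°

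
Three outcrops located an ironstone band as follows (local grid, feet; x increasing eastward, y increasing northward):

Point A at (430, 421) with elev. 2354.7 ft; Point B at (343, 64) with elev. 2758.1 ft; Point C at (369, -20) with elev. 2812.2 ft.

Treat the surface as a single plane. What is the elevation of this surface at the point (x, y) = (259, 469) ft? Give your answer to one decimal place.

2460.9 ft

Let the plane be z = a·x + b·y + c.
Point B−Point A: −87a − 357b = 403.4;  Point C−Point A: −61a − 441b = 457.5.
Solving gives a = −0.87835, b = −0.91592.
Then c = 2354.7 − a·430 − b·421 = 3117.99.
At (259, 469): z = −227.5 − 429.6 + 3117.99 = 2460.9 ft.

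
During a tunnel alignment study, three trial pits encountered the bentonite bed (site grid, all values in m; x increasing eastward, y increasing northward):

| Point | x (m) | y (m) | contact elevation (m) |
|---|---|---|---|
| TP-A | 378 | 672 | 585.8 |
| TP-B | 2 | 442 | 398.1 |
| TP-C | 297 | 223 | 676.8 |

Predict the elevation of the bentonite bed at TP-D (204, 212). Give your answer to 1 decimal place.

Two edge vectors: TP-A→TP-B = (-376, -230, -187.7), TP-A→TP-C = (-81, -449, 91).
Normal n = (TP-A→TP-B) × (TP-A→TP-C) = (-105207.3, 49419.7, 150194).
So ∂z/∂x = −n_x/n_z = 0.70048 and ∂z/∂y = −n_y/n_z = −0.32904.
Intercept c from TP-A: 585.8 − 264.78 + 221.11 = 542.13.
At (204, 212): z = 142.9 − 69.8 + 542.13 = 615.3 m.

615.3 m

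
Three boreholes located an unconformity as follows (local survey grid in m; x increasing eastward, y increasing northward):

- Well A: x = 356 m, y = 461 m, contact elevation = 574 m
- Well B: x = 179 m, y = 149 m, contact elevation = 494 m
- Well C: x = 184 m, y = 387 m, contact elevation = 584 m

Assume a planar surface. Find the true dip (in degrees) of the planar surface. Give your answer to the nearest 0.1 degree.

23.9°

Two edge vectors: Well A→Well B = (-177, -312, -80), Well A→Well C = (-172, -74, 10).
Normal n = (Well A→Well B) × (Well A→Well C) = (-9040, 15530, -40566).
So ∂z/∂x = −n_x/n_z = −0.22285 and ∂z/∂y = −n_y/n_z = 0.38283.
Gradient magnitude |∇z| = √(a² + b²) = √(0.04966 + 0.14656) = 0.44297.
True dip = arctan(0.44297) = 23.9°, dipping toward SSE (azimuth ≈ 150°).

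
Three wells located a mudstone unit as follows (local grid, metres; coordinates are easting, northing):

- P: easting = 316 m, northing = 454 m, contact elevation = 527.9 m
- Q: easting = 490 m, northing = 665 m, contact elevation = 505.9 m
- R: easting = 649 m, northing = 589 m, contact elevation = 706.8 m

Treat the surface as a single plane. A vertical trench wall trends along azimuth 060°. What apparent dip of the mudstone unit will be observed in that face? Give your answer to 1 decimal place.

Let the plane be z = a·easting + b·northing + c.
Q−P: 174a + 211b = −22;  R−P: 333a + 135b = 178.9.
Solving gives a = 0.87054, b = −0.82215.
Unit vector along 060° is (sin 60°, cos 60°) = (0.8660, 0.5000).
Slope in that direction = a·(0.8660) + b·(0.5000) = 0.34284.
Apparent dip = arctan|0.34284| = 18.9° (true dip is 50.1°, so apparent ≤ true as expected).

18.9°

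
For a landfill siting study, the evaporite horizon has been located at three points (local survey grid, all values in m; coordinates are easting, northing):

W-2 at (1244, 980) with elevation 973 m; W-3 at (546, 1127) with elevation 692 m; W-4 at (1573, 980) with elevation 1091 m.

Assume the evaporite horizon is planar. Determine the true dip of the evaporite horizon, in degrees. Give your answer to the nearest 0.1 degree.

Two edge vectors: W-2→W-3 = (-698, 147, -281), W-2→W-4 = (329, 0, 118).
Normal n = (W-2→W-3) × (W-2→W-4) = (17346, -10085, -48363).
So ∂z/∂easting = −n_x/n_z = 0.35866 and ∂z/∂northing = −n_y/n_z = −0.20853.
Gradient magnitude |∇z| = √(a² + b²) = √(0.12864 + 0.04348) = 0.41488.
True dip = arctan(0.41488) = 22.5°, dipping toward WNW (azimuth ≈ 300°).

22.5°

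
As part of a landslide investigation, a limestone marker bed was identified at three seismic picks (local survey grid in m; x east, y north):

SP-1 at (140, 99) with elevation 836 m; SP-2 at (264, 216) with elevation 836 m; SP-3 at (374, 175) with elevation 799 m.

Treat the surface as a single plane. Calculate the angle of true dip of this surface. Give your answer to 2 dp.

19.36°

Two edge vectors: SP-1→SP-2 = (124, 117, 0), SP-1→SP-3 = (234, 76, -37).
Normal n = (SP-1→SP-2) × (SP-1→SP-3) = (-4329, 4588, -17954).
So ∂z/∂x = −n_x/n_z = −0.24112 and ∂z/∂y = −n_y/n_z = 0.25554.
Gradient magnitude |∇z| = √(a² + b²) = √(0.05814 + 0.06530) = 0.35134.
True dip = arctan(0.35134) = 19.36°, dipping toward SE (azimuth ≈ 137°).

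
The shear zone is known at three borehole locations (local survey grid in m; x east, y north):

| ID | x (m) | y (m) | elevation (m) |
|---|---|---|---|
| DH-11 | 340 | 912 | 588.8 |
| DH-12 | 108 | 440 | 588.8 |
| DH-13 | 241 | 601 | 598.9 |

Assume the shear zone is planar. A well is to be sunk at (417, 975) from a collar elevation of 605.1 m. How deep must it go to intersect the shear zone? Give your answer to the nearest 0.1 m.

Let the plane be z = a·x + b·y + c.
DH-12−DH-11: −232a − 472b = 0;  DH-13−DH-11: −99a − 311b = 10.1.
Solving gives a = 0.18751, b = −0.09216.
Then c = 588.8 − a·340 − b·912 = 609.10.
At (417, 975): z_contact = 78.19 − 89.86 + 609.10 = 597.43 m.
Depth below ground = 605.1 − 597.43 = 7.7 m.

7.7 m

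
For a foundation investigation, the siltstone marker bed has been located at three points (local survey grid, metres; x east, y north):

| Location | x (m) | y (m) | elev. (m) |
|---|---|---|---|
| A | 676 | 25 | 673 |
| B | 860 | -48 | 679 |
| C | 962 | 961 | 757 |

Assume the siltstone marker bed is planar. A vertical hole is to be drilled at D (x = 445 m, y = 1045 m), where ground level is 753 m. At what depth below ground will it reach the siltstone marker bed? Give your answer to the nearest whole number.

21 m

Let the plane be z = a·x + b·y + c.
B−A: 184a − 73b = 6;  C−A: 286a + 936b = 84.
Solving gives a = 0.06084, b = 0.07115.
Then c = 673 − a·676 − b·25 = 630.09.
At (445, 1045): z_contact = 27.1 + 74.4 + 630.09 = 731.5 m.
Depth below ground = 753 − 731.5 = 21 m.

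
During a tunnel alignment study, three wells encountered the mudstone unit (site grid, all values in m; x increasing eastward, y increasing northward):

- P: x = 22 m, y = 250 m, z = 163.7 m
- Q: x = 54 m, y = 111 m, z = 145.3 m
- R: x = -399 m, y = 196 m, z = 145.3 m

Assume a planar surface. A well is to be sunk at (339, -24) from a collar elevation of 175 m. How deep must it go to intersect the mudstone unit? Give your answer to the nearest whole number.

Let the plane be z = a·x + b·y + c.
Q−P: 32a − 139b = −18.4;  R−P: −421a − 54b = −18.4.
Solving gives a = 0.02596, b = 0.13835.
Then c = 163.7 − a·22 − b·250 = 128.54.
At (339, -24): z_contact = 8.8 − 3.3 + 128.54 = 134.0 m.
Depth below ground = 175 − 134.0 = 41 m.

41 m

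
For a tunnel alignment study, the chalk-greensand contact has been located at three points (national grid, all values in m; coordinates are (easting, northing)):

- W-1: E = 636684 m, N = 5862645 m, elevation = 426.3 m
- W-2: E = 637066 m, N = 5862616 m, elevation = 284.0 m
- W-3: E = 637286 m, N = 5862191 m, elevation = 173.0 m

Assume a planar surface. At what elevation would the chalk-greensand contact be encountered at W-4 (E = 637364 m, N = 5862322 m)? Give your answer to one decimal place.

153.7 m

Let the plane be z = a·E + b·N + c.
W-2−W-1: 382a − 29b = −142.3;  W-3−W-1: 602a − 454b = −253.3.
Solving gives a = −0.367112265, b = 0.071141886.
Then c = 426.3 − a·636684 − b·5862645 = −182918.82.
At (637364, 5862322): z = −233984.1 + 417056.6 − 182918.82 = 153.7 m.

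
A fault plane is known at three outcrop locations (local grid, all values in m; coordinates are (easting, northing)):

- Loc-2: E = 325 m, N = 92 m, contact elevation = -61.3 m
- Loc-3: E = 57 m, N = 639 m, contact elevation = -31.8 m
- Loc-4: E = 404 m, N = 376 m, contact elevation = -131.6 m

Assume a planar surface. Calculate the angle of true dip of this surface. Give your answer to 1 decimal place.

Two edge vectors: Loc-2→Loc-3 = (-268, 547, 29.5), Loc-2→Loc-4 = (79, 284, -70.3).
Normal n = (Loc-2→Loc-3) × (Loc-2→Loc-4) = (-46832.1, -16509.9, -119325).
So ∂z/∂E = −n_x/n_z = −0.39248 and ∂z/∂N = −n_y/n_z = −0.13836.
Gradient magnitude |∇z| = √(a² + b²) = √(0.15404 + 0.01914) = 0.41615.
True dip = arctan(0.41615) = 22.6°, dipping toward ENE (azimuth ≈ 071°).

22.6°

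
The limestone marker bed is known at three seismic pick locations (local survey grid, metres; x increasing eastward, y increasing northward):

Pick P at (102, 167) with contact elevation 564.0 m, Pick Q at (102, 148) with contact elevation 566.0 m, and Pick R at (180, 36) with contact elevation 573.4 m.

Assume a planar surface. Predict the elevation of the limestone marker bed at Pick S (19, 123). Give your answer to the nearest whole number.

573 m

Let the plane be z = a·x + b·y + c.
Pick Q−Pick P: 0a − 19b = 2;  Pick R−Pick P: 78a − 131b = 9.4.
Solving gives a = −0.05628, b = −0.10526.
Then c = 564 − a·102 − b·167 = 587.32.
At (19, 123): z = −1.1 − 12.9 + 587.32 = 573.3 m.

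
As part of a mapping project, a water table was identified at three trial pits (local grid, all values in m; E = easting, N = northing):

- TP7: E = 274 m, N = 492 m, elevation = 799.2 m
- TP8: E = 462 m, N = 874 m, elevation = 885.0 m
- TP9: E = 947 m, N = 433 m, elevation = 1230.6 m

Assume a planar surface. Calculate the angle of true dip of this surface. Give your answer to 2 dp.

32.59°

Let the plane be z = a·E + b·N + c.
TP8−TP7: 188a + 382b = 85.8;  TP9−TP7: 673a − 59b = 431.4.
Solving gives a = 0.63337, b = −0.08711.
Gradient magnitude |∇z| = √(a² + b²) = √(0.40116 + 0.00759) = 0.63934.
True dip = arctan(0.63934) = 32.59°, dipping toward W (azimuth ≈ 278°).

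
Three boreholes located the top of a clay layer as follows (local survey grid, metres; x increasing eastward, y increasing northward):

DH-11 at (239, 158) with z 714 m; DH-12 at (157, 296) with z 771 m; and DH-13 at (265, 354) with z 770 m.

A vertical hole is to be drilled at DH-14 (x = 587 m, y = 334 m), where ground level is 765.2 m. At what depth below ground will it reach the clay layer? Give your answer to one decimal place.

Two edge vectors: DH-11→DH-12 = (-82, 138, 57), DH-11→DH-13 = (26, 196, 56).
Normal n = (DH-11→DH-12) × (DH-11→DH-13) = (-3444, 6074, -19660).
So ∂z/∂x = −n_x/n_z = −0.17518 and ∂z/∂y = −n_y/n_z = 0.30895.
Intercept c from DH-11: 714 + 41.87 − 48.81 = 707.05.
At (587, 334): z_contact = −102.83 + 103.19 + 707.05 = 707.41 m.
Depth below ground = 765.2 − 707.41 = 57.8 m.

57.8 m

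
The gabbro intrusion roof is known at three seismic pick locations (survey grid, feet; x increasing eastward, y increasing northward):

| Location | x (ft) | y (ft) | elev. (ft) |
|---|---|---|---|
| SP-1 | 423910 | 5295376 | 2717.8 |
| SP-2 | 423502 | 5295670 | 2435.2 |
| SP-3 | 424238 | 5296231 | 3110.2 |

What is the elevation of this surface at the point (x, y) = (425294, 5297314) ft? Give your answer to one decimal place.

Two edge vectors: SP-1→SP-2 = (-408, 294, -282.6), SP-1→SP-3 = (328, 855, 392.4).
Normal n = (SP-1→SP-2) × (SP-1→SP-3) = (356988.6, 67406.4, -445272).
So ∂z/∂x = −n_x/n_z = 0.801731526 and ∂z/∂y = −n_y/n_z = 0.151382526.
Intercept c from SP-1: 2717.8 − 339862.01 − 801627.39 = −1138771.60.
At (425294, 5297314): z = 340971.6 + 801920.8 − 1138771.60 = 4120.8 ft.

4120.8 ft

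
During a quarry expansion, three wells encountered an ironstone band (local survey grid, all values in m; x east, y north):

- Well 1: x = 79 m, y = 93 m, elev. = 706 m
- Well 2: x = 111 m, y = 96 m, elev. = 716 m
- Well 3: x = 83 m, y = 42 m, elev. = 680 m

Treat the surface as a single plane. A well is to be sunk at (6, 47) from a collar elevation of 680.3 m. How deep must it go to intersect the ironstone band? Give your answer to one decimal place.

17.9 m

Two edge vectors: Well 1→Well 2 = (32, 3, 10), Well 1→Well 3 = (4, -51, -26).
Normal n = (Well 1→Well 2) × (Well 1→Well 3) = (432, 872, -1644).
So ∂z/∂x = −n_x/n_z = 0.26277 and ∂z/∂y = −n_y/n_z = 0.53041.
Intercept c from Well 1: 706 − 20.76 − 49.33 = 635.91.
At (6, 47): z_contact = 1.58 + 24.93 + 635.91 = 662.42 m.
Depth below ground = 680.3 − 662.42 = 17.9 m.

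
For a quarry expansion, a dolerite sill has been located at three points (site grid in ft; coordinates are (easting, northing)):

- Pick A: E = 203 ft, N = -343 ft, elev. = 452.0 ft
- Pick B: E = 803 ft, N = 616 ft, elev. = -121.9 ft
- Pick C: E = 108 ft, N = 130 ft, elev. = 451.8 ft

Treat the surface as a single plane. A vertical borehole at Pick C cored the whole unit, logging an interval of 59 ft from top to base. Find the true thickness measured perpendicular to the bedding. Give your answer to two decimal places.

47.47 ft

Two edge vectors: Pick A→Pick B = (600, 959, -573.9), Pick A→Pick C = (-95, 473, -0.2).
Normal n = (Pick A→Pick B) × (Pick A→Pick C) = (271262.9, 54640.5, 374905).
So ∂z/∂E = −n_x/n_z = −0.72355 and ∂z/∂N = −n_y/n_z = −0.14574.
|∇z| = √(a²+b²) = 0.73808, so dip δ = arctan(0.73808) = 36.43°.
True thickness = vertical thickness × cos δ = 59 × cos 36.43° = 47.47 ft.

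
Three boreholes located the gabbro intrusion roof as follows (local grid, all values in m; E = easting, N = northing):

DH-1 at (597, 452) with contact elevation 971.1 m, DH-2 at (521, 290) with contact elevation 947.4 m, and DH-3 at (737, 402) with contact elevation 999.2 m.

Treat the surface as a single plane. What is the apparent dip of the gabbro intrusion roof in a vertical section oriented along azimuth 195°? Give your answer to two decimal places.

5.67°

Let the plane be z = a·E + b·N + c.
DH-2−DH-1: −76a − 162b = −23.7;  DH-3−DH-1: 140a − 50b = 28.1.
Solving gives a = 0.21666, b = 0.04465.
Unit vector along 195° is (sin 195°, cos 195°) = (-0.2588, -0.9659).
Slope in that direction = a·(-0.2588) + b·(-0.9659) = −0.09921.
Apparent dip = arctan|0.09921| = 5.67° (true dip is 12.5°, so apparent ≤ true as expected).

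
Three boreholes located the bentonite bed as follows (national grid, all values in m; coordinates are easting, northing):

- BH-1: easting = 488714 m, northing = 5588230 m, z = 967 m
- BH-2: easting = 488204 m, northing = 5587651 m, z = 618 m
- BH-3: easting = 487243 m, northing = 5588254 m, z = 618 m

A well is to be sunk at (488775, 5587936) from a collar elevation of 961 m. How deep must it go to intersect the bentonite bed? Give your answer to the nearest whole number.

93 m

Two edge vectors: BH-1→BH-2 = (-510, -579, -349), BH-1→BH-3 = (-1471, 24, -349).
Normal n = (BH-1→BH-2) × (BH-1→BH-3) = (210447, 335389, -863949).
So ∂z/∂easting = −n_x/n_z = 0.24358730 and ∂z/∂northing = −n_y/n_z = 0.38820463.
Intercept c from BH-1: 967 − 119044.52 − 2169376.75 = −2287454.27.
At (488775, 5587936): z_contact = 119059.4 + 2169262.6 − 2287454.27 = 867.7 m.
Depth below ground = 961 − 867.7 = 93 m.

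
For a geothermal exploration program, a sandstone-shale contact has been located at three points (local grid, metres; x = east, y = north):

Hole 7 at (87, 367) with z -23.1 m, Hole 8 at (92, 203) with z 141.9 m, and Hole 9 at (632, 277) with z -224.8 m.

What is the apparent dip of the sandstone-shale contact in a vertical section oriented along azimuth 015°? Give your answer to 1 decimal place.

48.4°

Let the plane be z = a·x + b·y + c.
Hole 8−Hole 7: 5a − 164b = 165;  Hole 9−Hole 7: 545a − 90b = −201.7.
Solving gives a = −0.53895, b = −1.02253.
Unit vector along 015° is (sin 15°, cos 15°) = (0.2588, 0.9659).
Slope in that direction = a·(0.2588) + b·(0.9659) = −1.12718.
Apparent dip = arctan|1.12718| = 48.4° (true dip is 49.1°, so apparent ≤ true as expected).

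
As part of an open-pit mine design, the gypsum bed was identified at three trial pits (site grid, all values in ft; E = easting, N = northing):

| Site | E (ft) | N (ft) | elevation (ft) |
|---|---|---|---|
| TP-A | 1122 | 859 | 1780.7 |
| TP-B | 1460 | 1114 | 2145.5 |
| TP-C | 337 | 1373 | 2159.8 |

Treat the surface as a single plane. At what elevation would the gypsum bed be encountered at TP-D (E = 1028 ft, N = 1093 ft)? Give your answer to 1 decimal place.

2017.3 ft

Let the plane be z = a·E + b·N + c.
TP-B−TP-A: 338a + 255b = 364.8;  TP-C−TP-A: −785a + 514b = 379.1.
Solving gives a = 0.242939, b = 1.108575.
Then c = 1780.7 − a·1122 − b·859 = 555.86.
At (1028, 1093): z = 249.7 + 1211.7 + 555.86 = 2017.3 ft.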